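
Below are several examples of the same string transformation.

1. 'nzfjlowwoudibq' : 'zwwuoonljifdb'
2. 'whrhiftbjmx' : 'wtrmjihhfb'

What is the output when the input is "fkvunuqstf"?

The pattern: delete the last character, then sort the characters into reverse alphabetical order.
Starting from "fkvunuqstf": after the first operation, "fkvunuqst"; after the second, "vuutsqnkf".

vuutsqnkf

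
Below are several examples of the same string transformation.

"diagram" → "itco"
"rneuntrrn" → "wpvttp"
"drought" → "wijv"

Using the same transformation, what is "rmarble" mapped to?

Each output is the input with this applied: delete the first 3 characters, then shift every letter 2 places forward in the alphabet (wrapping around).
Starting from "rmarble": after the first operation, "rble"; after the second, "tdng".

tdng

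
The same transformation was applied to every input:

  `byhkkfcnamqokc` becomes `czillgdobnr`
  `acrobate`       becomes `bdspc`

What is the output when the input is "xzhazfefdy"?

The pattern: shift every letter 1 place forward in the alphabet (wrapping around), then delete the last 3 characters.
Working it through for "xzhazfefdy": intermediate "yaibagfgez", final "yaibagf".
(Check on "byhkkfcnamqokc": → "czillgdobnrpld" → "czillgdobnr" ✓)

yaibagf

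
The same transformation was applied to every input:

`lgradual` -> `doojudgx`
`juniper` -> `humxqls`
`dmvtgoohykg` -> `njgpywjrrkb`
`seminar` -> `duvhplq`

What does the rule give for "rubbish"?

In each case the input is transformed by: shift every letter 3 places forward in the alphabet (wrapping around), then move the last 2 characters to the front (rotate right by 2).
Applying both steps to "rubbish": "uxeelvk", then "vkuxeel".

vkuxeel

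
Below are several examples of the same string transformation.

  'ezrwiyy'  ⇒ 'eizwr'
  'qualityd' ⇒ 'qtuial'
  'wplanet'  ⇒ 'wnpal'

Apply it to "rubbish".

Rule — delete the last 2 characters, then take characters alternately from the front and the back (1st, last, 2nd, 2nd-last, ...).
Working it through for "rubbish": intermediate "rubbi", final "riubb".

riubb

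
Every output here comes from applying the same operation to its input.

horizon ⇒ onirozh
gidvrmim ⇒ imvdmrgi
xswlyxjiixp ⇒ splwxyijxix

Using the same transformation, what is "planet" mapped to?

The pattern: swap the first and last characters, then swap each adjacent pair of characters (1↔2, 3↔4, ...).
"planet" → "tlanep" → "ltnape".

ltnape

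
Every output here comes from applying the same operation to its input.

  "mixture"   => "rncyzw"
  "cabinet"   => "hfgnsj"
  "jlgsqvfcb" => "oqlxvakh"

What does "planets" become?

Each output is the input with this applied: shift every letter 5 places forward in the alphabet (wrapping around), then delete the last character.
"planets" → "uqfsjyx" → "uqfsjy".

uqfsjy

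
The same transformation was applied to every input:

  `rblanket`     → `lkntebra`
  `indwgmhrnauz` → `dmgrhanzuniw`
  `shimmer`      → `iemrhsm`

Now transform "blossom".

oosmlbs

The rule is to swap each adjacent pair of characters (1↔2, 3↔4, ...), then move the first 3 characters to the end (rotate left by 3).
For "blossom", step one produces "lbsoosm"; step two turns that into "oosmlbs".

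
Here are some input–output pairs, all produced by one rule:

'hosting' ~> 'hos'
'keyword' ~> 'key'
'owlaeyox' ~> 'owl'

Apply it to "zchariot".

Looking at the pairs, the operation is to keep only the first 3 characters.
On "zchariot" that produces "zch".

zch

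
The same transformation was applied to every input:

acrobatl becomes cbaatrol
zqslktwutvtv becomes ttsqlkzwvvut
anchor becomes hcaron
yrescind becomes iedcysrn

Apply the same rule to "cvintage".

In each case the input is transformed by: sort the characters into reverse alphabetical order, then swap the front and back halves of the string.
Doing the same to "cvintage": "gecavtni".

gecavtni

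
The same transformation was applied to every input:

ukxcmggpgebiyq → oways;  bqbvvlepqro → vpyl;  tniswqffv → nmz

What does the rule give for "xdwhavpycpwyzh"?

rbjjt

In each case the input is transformed by: shift every letter 6 places backward in the alphabet (wrapping around), then keep one character in every 3, starting at position 1 (positions 1st, 4th, 7th, ...).
For "xdwhavpycpwyzh", step one produces "rxqbupjswjqstb"; step two turns that into "rbjjt".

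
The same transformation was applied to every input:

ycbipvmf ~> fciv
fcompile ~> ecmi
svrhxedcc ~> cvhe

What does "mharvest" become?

In each case the input is transformed by: keep every other character starting from the second (positions 2nd, 4th, 6th, ...), then move the last character to the front.
On "mharvest": the first step gives "hret", and the second then gives "thre".

thre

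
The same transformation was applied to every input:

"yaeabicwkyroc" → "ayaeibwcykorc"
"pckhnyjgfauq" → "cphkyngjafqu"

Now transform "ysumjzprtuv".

What's happening: swap each adjacent pair of characters (1↔2, 3↔4, ...).
Doing the same to "ysumjzprtuv": "symuzjrputv".

symuzjrputv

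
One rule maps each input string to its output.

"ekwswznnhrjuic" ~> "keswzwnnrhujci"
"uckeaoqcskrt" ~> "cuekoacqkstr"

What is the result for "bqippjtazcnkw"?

qbpijpatczknw

Each output is the input with this applied: swap each adjacent pair of characters (1↔2, 3↔4, ...).
"bqippjtazcnkw" → "qbpijpatczknw".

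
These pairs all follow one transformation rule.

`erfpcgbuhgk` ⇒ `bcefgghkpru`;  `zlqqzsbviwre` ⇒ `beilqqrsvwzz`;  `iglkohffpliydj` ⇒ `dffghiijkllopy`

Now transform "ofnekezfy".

eeffknoyz

The rule is to sort the characters into alphabetical order.
On "ofnekezfy" that produces "eeffknoyz".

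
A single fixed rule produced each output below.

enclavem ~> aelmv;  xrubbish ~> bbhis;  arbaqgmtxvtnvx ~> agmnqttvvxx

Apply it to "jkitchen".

The rule is to delete the first 3 characters, then sort the characters into alphabetical order.
For "jkitchen", step one produces "tchen"; step two turns that into "cehnt".

cehnt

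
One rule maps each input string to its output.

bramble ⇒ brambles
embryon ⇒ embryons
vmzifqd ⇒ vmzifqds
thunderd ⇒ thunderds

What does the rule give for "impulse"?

impulses

What's happening: append "s".
Doing the same to "impulse": "impulses".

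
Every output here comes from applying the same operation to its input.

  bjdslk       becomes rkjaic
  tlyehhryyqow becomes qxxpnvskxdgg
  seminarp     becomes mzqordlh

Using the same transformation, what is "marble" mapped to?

akdlzq

Looking at the pairs, the operation is to swap the front and back halves of the string, then shift every letter 1 place backward in the alphabet (wrapping around).
Applying both steps to "marble": "blemar", then "akdlzq".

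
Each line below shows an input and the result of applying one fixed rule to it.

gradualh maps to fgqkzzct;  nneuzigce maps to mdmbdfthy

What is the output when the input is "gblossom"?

Each output is the input with this applied: take characters alternately from the front and the back (1st, last, 2nd, 2nd-last, ...), then shift every letter 1 place backward in the alphabet (wrapping around).
"gblossom" → "gmbolsos" → "flankrnr".

flankrnr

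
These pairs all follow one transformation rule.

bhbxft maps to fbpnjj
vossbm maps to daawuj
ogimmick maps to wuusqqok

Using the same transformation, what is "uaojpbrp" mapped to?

The pattern: sort the characters into reverse alphabetical order, then shift every letter 8 places forward in the alphabet (wrapping around).
"uaojpbrp" → "urppojba" → "czxxwrji".

czxxwrji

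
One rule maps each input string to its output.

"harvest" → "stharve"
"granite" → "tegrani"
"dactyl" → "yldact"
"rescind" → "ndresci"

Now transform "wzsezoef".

In each case the input is transformed by: move the last 2 characters to the front (rotate right by 2).
"wzsezoef" → "efwzsezo".

efwzsezo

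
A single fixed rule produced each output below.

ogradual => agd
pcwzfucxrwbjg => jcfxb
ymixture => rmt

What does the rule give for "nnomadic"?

ina

Rule — move the last 2 characters to the front (rotate right by 2), then keep one character in every 3, starting at position 1 (positions 1st, 4th, 7th, ...).
For "nnomadic", step one produces "icnnomad"; step two turns that into "ina".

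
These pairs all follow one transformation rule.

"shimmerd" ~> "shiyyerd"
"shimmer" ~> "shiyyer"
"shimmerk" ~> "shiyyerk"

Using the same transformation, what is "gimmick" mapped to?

giyyick

The rule is to replace every "m" with "y".
Doing the same to "gimmick": "giyyick".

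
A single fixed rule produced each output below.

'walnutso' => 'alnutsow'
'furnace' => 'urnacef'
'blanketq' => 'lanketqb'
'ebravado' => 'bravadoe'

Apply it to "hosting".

Looking at the pairs, the operation is to move the first character to the end.
Doing the same to "hosting": "ostingh".

ostingh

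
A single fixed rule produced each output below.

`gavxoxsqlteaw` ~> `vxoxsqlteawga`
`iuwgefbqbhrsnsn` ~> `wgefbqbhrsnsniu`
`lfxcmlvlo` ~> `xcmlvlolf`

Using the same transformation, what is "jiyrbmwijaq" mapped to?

yrbmwijaqji

Rule — move the first 2 characters to the end (rotate left by 2).
Doing the same to "jiyrbmwijaq": "yrbmwijaqji".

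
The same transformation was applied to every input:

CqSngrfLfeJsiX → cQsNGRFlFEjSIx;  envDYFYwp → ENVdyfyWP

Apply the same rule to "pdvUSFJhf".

PDVusfjHF

Rule — flip the case of every letter.
Doing the same to "pdvUSFJhf": "PDVusfjHF".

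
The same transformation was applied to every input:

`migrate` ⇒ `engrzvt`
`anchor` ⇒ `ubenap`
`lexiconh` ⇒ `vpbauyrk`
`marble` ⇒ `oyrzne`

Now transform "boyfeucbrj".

In each case the input is transformed by: move the first 3 characters to the end (rotate left by 3), then shift every letter 13 places forward in the alphabet (wrapping around) — i.e. ROT13.
Working it through for "boyfeucbrj": intermediate "feucbrjboy", final "srhpoewobl".

srhpoewobl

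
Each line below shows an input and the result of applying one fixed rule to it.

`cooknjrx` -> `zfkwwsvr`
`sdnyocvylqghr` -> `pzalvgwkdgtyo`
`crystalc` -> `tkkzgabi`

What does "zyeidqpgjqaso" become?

The transformation: shift every letter 8 places forward in the alphabet (wrapping around), then move the last 2 characters to the front (rotate right by 2).
Starting from "zyeidqpgjqaso": after the first operation, "hgmqlyxoryiaw"; after the second, "awhgmqlyxoryi".

awhgmqlyxoryi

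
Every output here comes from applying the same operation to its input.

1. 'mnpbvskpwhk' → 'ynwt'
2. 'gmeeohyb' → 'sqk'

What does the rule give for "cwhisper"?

Looking at the pairs, the operation is to keep one character in every 3, starting at position 1 (positions 1st, 4th, 7th, ...), then shift every letter 12 places forward in the alphabet (wrapping around).
On "cwhisper": the first step gives "cie", and the second then gives "ouq".

ouq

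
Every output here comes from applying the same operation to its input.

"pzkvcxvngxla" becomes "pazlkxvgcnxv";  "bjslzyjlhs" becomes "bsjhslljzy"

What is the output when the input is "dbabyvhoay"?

dybaaobhyv

Looking at the pairs, the operation is to take characters alternately from the front and the back (1st, last, 2nd, 2nd-last, ...).
So "dbabyvhoay" becomes "dybaaobhyv".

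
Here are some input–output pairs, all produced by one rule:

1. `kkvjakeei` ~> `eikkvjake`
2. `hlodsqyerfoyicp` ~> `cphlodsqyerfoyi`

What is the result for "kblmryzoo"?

The pattern: move the last 2 characters to the front (rotate right by 2).
"kblmryzoo" → "ookblmryz".

ookblmryz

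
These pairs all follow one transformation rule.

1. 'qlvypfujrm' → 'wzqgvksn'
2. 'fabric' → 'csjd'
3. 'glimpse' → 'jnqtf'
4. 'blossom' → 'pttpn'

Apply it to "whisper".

jtqfs

Rule — shift every letter 1 place forward in the alphabet (wrapping around), then delete the first 2 characters.
Starting from "whisper": after the first operation, "xijtqfs"; after the second, "jtqfs".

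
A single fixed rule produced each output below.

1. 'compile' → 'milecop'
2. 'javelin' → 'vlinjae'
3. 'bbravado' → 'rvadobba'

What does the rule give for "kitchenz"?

thenzkic

The rule is to move the first 3 characters to the end (rotate left by 3), then swap the first and last characters.
Starting from "kitchenz": after the first operation, "chenzkit"; after the second, "thenzkic".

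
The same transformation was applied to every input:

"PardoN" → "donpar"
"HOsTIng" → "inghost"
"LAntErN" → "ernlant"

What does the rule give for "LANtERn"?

ernlant

The rule is to move the last 3 characters to the front (rotate right by 3), then convert every letter to lowercase.
"LANtERn" → "ERnLANt" → "ernlant".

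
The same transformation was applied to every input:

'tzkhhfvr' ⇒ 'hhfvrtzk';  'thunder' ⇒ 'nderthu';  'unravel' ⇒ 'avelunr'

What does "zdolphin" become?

The rule is to move the first 3 characters to the end (rotate left by 3).
So "zdolphin" becomes "lphinzdo".

lphinzdo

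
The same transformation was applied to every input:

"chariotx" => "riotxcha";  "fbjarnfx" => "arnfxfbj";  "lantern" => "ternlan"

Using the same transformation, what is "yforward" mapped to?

rwardyfo

Rule — move the first 3 characters to the end (rotate left by 3).
Doing the same to "yforward": "rwardyfo".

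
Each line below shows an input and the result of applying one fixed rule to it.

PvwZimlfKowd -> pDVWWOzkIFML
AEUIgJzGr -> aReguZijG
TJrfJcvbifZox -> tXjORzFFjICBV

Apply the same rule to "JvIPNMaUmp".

The pattern: flip the case of every letter, then take characters alternately from the front and the back (1st, last, 2nd, 2nd-last, ...).
On "JvIPNMaUmp": the first step gives "jVipnmAuMP", and the second then gives "jPVMiupAnm".
(Check on "AEUIgJzGr": → "aeuiGjZgR" → "aReguZijG" ✓)

jPVMiupAnm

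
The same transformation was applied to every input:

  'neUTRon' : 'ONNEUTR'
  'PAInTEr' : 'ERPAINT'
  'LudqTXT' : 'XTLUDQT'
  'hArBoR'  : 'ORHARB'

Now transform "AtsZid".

The rule is to move the last 2 characters to the front (rotate right by 2), then convert every letter to uppercase.
On "AtsZid": the first step gives "idAtsZ", and the second then gives "IDATSZ".

IDATSZ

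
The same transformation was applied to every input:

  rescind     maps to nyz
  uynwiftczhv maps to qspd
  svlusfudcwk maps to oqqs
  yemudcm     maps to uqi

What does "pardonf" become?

The pattern: shift every letter 4 places backward in the alphabet (wrapping around), then keep one character in every 3, starting at position 1 (positions 1st, 4th, 7th, ...).
Starting from "pardonf": after the first operation, "lwnzkjb"; after the second, "lzb".

lzb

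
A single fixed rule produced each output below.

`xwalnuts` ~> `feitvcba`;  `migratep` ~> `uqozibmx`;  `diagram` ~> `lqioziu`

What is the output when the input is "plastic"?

The pattern: shift every letter 8 places forward in the alphabet (wrapping around).
On "plastic" that produces "xtiabqk".

xtiabqk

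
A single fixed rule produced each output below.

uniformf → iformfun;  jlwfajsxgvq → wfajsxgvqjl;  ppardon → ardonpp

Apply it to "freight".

What's happening: move the first 2 characters to the end (rotate left by 2).
So "freight" becomes "eightfr".

eightfr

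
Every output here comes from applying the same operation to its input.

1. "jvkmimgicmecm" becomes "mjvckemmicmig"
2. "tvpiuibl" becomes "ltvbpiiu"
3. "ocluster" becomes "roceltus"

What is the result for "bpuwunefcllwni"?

The transformation: swap the first and last characters, then take characters alternately from the front and the back (1st, last, 2nd, 2nd-last, ...).
Working it through for "bpuwunefcllwni": intermediate "ipuwunefcllwnb", final "ibpnuwwlulncef".

ibpnuwwlulncef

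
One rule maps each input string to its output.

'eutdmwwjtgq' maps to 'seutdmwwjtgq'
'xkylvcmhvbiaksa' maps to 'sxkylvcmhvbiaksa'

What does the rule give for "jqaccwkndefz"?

sjqaccwkndefz

Rule — prepend "s".
So "jqaccwkndefz" becomes "sjqaccwkndefz".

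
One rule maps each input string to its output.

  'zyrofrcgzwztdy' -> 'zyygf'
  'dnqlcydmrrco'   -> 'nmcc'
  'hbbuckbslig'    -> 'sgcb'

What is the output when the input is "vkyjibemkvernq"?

qmkie

In each case the input is transformed by: keep one character in every 3, starting at position 2 (positions 2nd, 5th, 8th, ...), then sort the characters into reverse alphabetical order.
"vkyjibemkvernq" → "kimeq" → "qmkie".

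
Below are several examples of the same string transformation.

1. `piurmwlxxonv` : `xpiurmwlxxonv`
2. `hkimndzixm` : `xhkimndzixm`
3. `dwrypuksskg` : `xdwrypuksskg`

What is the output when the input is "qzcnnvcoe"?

xqzcnnvcoe

Rule — prepend "x".
Doing the same to "qzcnnvcoe": "xqzcnnvcoe".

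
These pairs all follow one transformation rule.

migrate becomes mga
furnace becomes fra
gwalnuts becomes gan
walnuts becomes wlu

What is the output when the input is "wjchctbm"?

wcc

Rule — delete the last 2 characters, then keep every other character starting from the first (positions 1st, 3rd, 5th, ...).
Working it through for "wjchctbm": intermediate "wjchct", final "wcc".
(Check on "furnace": → "furna" → "fra" ✓)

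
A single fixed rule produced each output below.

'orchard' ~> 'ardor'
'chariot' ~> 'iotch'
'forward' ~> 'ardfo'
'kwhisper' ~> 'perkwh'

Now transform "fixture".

urefi

Rule — move the last 3 characters to the front (rotate right by 3), then delete the last 2 characters.
Doing the same to "fixture": "urefi".
(Check on "orchard": → "ardorch" → "ardor" ✓)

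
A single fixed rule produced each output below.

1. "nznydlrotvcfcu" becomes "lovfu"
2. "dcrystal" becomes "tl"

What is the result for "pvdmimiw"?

Each output is the input with this applied: keep every other character starting from the second (positions 2nd, 4th, 6th, ...), then delete the first 2 characters.
On "pvdmimiw": the first step gives "vmmw", and the second then gives "mw".

mw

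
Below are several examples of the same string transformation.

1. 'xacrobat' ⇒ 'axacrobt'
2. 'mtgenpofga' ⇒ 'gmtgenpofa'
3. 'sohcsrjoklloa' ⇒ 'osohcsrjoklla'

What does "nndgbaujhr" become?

hnndgbaujr

The transformation: move the last character to the front, then swap the first and last characters.
"nndgbaujhr" → "hnndgbaujr".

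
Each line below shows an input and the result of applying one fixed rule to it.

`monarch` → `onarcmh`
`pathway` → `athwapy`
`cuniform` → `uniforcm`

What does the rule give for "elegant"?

leganet

The rule is to swap the first and last characters, then move the first character to the end.
On "elegant": the first step gives "tlegane", and the second then gives "leganet".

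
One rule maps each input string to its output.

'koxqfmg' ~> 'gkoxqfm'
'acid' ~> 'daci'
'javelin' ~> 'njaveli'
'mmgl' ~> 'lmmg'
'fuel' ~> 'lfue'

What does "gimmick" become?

The transformation: move the last character to the front.
For "gimmick" the result is "kgimmic".

kgimmic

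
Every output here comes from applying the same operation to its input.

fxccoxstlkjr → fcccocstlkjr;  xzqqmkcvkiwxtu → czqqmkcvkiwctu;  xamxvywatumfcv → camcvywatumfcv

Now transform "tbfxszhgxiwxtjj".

tbfcszhgciwctjj

The transformation: replace every "x" with "c".
Doing the same to "tbfxszhgxiwxtjj": "tbfcszhgciwctjj".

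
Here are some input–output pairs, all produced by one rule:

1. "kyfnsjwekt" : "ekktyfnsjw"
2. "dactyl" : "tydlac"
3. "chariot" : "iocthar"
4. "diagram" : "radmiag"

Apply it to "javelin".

lijnave

The pattern: swap the first and last characters, then move the last 3 characters to the front (rotate right by 3).
Starting from "javelin": after the first operation, "navelij"; after the second, "lijnave".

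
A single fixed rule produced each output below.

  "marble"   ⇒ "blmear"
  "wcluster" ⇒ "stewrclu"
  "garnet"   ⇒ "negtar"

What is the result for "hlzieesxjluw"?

The rule is to swap the first and last characters, then swap the front and back halves of the string.
"hlzieesxjluw" → "wlzieesxjluh" → "sxjluhwlziee".
(Check on "wcluster": → "rclustew" → "stewrclu" ✓)

sxjluhwlziee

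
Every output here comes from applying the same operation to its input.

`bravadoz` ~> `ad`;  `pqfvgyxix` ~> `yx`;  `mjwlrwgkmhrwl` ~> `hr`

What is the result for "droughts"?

The rule is to move the last 2 characters to the front (rotate right by 2), then keep only the last 2 characters.
For "droughts", step one produces "tsdrough"; step two turns that into "gh".

gh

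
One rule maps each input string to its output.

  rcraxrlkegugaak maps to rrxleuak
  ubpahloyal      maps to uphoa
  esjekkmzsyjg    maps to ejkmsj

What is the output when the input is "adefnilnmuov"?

aenlmo

The pattern: keep every other character starting from the first (positions 1st, 3rd, 5th, ...).
"adefnilnmuov" → "aenlmo".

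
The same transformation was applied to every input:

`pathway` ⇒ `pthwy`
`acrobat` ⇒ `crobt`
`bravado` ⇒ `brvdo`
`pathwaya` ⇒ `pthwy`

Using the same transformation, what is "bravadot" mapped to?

brvdot

Each output is the input with this applied: remove every "a".
For "bravadot" the result is "brvdot".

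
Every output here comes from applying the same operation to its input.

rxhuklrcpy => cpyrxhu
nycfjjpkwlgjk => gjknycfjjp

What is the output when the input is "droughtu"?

htudr

Looking at the pairs, the operation is to move the last 3 characters to the front (rotate right by 3), then delete the last 3 characters.
"droughtu" → "htudroug" → "htudr".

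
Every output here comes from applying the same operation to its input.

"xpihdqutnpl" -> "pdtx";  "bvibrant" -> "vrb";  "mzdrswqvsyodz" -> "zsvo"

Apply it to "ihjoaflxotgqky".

haxgi

The pattern: swap the first and last characters, then keep one character in every 3, starting at position 2 (positions 2nd, 5th, 8th, ...).
"ihjoaflxotgqky" → "haxgi".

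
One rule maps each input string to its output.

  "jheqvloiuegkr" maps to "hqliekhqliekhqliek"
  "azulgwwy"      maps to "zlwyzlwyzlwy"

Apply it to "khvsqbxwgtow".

The pattern: keep every other character starting from the second (positions 2nd, 4th, 6th, ...), then write the whole string 3 times in a row.
For "khvsqbxwgtow", step one produces "hsbwtw"; step two turns that into "hsbwtwhsbwtwhsbwtw".

hsbwtwhsbwtwhsbwtw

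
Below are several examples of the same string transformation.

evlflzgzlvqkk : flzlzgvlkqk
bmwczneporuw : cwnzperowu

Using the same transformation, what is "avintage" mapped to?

niateg

The transformation: swap each adjacent pair of characters (1↔2, 3↔4, ...), then delete the first 2 characters.
Doing the same to "avintage": "niateg".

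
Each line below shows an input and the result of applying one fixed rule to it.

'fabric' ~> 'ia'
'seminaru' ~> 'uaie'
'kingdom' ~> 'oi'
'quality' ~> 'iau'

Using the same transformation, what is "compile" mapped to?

Rule — reverse the string, then keep only the vowels.
Applying both steps to "compile": "elipmoc", then "eio".

eio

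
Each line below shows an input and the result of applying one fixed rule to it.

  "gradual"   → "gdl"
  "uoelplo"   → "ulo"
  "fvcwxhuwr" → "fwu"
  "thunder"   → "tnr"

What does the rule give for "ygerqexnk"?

yrx

Each output is the input with this applied: keep one character in every 3, starting at position 1 (positions 1st, 4th, 7th, ...).
So "ygerqexnk" becomes "yrx".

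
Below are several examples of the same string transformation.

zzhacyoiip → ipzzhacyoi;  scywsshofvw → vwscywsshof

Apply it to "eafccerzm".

The pattern: move the last 2 characters to the front (rotate right by 2).
Doing the same to "eafccerzm": "zmeafccer".

zmeafccer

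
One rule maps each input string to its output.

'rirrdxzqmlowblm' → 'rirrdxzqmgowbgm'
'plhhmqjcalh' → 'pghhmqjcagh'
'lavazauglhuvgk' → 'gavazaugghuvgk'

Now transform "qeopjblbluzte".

qeopjbgbguzte

The pattern: replace every "l" with "g".
For "qeopjblbluzte" the result is "qeopjbgbguzte".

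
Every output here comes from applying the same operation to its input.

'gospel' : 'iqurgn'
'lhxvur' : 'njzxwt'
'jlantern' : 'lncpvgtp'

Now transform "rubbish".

The pattern: shift every letter 2 places forward in the alphabet (wrapping around).
For "rubbish" the result is "twddkuj".

twddkuj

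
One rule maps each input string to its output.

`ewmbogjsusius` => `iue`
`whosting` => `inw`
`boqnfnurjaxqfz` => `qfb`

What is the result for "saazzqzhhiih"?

Looking at the pairs, the operation is to swap the first and last characters, then keep only the last 3 characters.
Starting from "saazzqzhhiih": after the first operation, "haazzqzhhiis"; after the second, "iis".

iis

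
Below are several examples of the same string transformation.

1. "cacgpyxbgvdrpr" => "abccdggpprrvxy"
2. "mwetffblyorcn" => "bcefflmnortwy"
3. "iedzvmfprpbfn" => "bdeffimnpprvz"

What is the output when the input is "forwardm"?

The rule is to sort the characters into alphabetical order.
"forwardm" → "adfmorrw".

adfmorrw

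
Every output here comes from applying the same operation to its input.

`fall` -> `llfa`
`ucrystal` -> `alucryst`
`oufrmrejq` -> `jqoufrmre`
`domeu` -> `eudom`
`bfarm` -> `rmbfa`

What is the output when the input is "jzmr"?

mrjz

The transformation: move the last 2 characters to the front (rotate right by 2).
On "jzmr" that produces "mrjz".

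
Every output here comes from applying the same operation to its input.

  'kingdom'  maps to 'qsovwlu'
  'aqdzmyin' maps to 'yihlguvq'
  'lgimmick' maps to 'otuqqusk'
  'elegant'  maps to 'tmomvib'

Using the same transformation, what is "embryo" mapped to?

Each output is the input with this applied: shift every letter 8 places forward in the alphabet (wrapping around), then swap each adjacent pair of characters (1↔2, 3↔4, ...).
On "embryo": the first step gives "mujzgw", and the second then gives "umzjwg".
(Check on "elegant": → "mtmoivb" → "tmomvib" ✓)

umzjwg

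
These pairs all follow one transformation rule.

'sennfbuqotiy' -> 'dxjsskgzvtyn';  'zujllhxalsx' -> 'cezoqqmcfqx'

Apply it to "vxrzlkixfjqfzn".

sacweqpnckovke

The pattern: move the last character to the front, then shift every letter 5 places forward in the alphabet (wrapping around).
Applying both steps to "vxrzlkixfjqfzn": "nvxrzlkixfjqfz", then "sacweqpnckovke".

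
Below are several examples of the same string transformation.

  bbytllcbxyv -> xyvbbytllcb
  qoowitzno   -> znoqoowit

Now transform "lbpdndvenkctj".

In each case the input is transformed by: move the last 3 characters to the front (rotate right by 3).
"lbpdndvenkctj" → "ctjlbpdndvenk".

ctjlbpdndvenk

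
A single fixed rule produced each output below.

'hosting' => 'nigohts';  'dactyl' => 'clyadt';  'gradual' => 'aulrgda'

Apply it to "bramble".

The pattern: swap each adjacent pair of characters (1↔2, 3↔4, ...), then move the last 3 characters to the front (rotate right by 3).
So "bramble" becomes "lberbma".

lberbma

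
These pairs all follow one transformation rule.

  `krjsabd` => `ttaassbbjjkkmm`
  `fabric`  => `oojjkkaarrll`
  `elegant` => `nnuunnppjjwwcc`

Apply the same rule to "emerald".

nnvvnnaajjuumm

Looking at the pairs, the operation is to double every character, then shift every letter 9 places forward in the alphabet (wrapping around).
Starting from "emerald": after the first operation, "eemmeerraalldd"; after the second, "nnvvnnaajjuumm".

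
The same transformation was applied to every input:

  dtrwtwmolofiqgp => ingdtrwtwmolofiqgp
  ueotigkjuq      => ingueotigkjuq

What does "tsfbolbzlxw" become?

ingtsfbolbzlxw

Each output is the input with this applied: prepend "ing".
"tsfbolbzlxw" → "ingtsfbolbzlxw".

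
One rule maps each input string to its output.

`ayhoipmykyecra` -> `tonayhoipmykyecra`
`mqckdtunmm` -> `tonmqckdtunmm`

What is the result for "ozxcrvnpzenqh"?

tonozxcrvnpzenqh

The transformation: prepend "ton".
On "ozxcrvnpzenqh" that produces "tonozxcrvnpzenqh".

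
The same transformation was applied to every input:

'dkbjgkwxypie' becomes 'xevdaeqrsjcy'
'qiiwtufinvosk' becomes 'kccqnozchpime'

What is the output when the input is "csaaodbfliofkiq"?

wmuuixvzfcizeck

Rule — shift every letter 6 places backward in the alphabet (wrapping around).
Doing the same to "csaaodbfliofkiq": "wmuuixvzfcizeck".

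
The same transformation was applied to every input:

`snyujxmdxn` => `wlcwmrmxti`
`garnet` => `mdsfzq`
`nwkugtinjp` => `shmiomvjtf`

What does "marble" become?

Looking at the pairs, the operation is to shift every letter 1 place backward in the alphabet (wrapping around), then swap the front and back halves of the string.
"marble" → "lzqakd" → "akdlzq".

akdlzq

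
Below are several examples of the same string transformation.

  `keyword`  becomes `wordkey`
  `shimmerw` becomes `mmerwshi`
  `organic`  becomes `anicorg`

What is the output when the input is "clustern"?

sternclu

What's happening: move the first 3 characters to the end (rotate left by 3).
"clustern" → "sternclu".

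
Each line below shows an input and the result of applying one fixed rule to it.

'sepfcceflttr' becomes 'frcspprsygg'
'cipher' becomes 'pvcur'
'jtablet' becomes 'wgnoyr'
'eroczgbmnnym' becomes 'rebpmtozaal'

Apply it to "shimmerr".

fuvzzre

What's happening: delete the last character, then shift every letter 13 places forward in the alphabet (wrapping around) — i.e. ROT13.
Applying both steps to "shimmerr": "shimmer", then "fuvzzre".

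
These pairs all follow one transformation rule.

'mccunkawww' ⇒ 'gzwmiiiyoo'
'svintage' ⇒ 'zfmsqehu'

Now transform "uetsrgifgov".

edsursahgqf

Rule — move the first 3 characters to the end (rotate left by 3), then shift every letter 12 places forward in the alphabet (wrapping around).
Starting from "uetsrgifgov": after the first operation, "srgifgovuet"; after the second, "edsursahgqf".
(Check on "svintage": → "ntagesvi" → "zfmsqehu" ✓)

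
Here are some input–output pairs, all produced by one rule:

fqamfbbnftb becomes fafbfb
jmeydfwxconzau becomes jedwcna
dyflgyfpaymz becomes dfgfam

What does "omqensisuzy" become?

oqniuy

Each output is the input with this applied: keep every other character starting from the first (positions 1st, 3rd, 5th, ...).
On "omqensisuzy" that produces "oqniuy".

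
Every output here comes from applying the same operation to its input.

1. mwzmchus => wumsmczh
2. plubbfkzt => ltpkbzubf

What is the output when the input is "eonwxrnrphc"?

What's happening: swap each adjacent pair of characters (1↔2, 3↔4, ...), then take characters alternately from the front and the back (1st, last, 2nd, 2nd-last, ...).
Working it through for "eonwxrnrphc": intermediate "oewnrxrnhpc", final "ocepwhnnrrx".

ocepwhnnrrx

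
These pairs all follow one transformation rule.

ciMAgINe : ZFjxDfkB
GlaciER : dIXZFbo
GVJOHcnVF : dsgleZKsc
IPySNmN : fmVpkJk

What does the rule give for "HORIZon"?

elofwLK

What's happening: shift every letter 3 places backward in the alphabet (wrapping around), then flip the case of every letter.
Starting from "HORIZon": after the first operation, "ELOFWlk"; after the second, "elofwLK".
(Check on "IPySNmN": → "FMvPKjK" → "fmVpkJk" ✓)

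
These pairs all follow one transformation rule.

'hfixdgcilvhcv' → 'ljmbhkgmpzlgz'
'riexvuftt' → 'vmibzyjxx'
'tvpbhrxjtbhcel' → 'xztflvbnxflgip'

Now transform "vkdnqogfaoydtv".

zohruskjeschxz

The pattern: shift every letter 4 places forward in the alphabet (wrapping around).
"vkdnqogfaoydtv" → "zohruskjeschxz".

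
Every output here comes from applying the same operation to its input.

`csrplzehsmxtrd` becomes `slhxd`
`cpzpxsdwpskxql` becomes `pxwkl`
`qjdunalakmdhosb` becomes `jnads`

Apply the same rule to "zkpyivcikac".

kiic

Rule — keep one character in every 3, starting at position 2 (positions 2nd, 5th, 8th, ...).
"zkpyivcikac" → "kiic".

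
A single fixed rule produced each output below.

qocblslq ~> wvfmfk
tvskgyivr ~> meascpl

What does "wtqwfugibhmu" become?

kqzoacvbgo

The transformation: shift every letter 6 places backward in the alphabet (wrapping around), then delete the first 2 characters.
Applying that to "wtqwfugibhmu" gives "kqzoacvbgo".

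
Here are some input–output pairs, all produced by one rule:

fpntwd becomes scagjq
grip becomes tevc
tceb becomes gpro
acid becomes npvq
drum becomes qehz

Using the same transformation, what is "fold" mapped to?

sbyq

What's happening: shift every letter 13 places forward in the alphabet (wrapping around) — i.e. ROT13.
"fold" → "sbyq".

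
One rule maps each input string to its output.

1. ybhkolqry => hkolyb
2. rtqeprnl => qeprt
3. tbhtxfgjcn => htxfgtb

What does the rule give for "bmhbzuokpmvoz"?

hbzuokpmbm

What's happening: delete the last 3 characters, then move the first 2 characters to the end (rotate left by 2).
For "bmhbzuokpmvoz", step one produces "bmhbzuokpm"; step two turns that into "hbzuokpmbm".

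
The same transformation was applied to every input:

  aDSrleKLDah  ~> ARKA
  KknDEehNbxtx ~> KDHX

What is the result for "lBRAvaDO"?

LAD

Looking at the pairs, the operation is to keep one character in every 3, starting at position 1 (positions 1st, 4th, 7th, ...), then convert every letter to uppercase.
On "lBRAvaDO": the first step gives "lAD", and the second then gives "LAD".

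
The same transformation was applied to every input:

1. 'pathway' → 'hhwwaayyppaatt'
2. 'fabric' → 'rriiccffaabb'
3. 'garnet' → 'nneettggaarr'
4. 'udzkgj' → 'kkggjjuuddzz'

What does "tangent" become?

Each output is the input with this applied: move the first 3 characters to the end (rotate left by 3), then double every character.
For "tangent" the result is "ggeennttttaann".

ggeennttttaann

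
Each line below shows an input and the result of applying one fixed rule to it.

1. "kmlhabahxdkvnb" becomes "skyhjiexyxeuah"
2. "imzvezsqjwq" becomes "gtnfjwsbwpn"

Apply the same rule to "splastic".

qfzpmixp

Each output is the input with this applied: move the last 3 characters to the front (rotate right by 3), then shift every letter 3 places backward in the alphabet (wrapping around).
Working it through for "splastic": intermediate "ticsplas", final "qfzpmixp".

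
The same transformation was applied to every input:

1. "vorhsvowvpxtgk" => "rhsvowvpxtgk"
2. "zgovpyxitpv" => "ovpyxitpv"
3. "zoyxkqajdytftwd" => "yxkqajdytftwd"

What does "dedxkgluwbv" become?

dxkgluwbv

In each case the input is transformed by: delete the first 2 characters.
Applying that to "dedxkgluwbv" gives "dxkgluwbv".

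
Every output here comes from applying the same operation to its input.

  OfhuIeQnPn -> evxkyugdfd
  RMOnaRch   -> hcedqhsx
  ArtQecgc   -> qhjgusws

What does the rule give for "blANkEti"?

Looking at the pairs, the operation is to shift every letter 10 places backward in the alphabet (wrapping around), then convert every letter to lowercase.
Starting from "blANkEti": after the first operation, "rbQDaUjy"; after the second, "rbqdaujy".

rbqdaujy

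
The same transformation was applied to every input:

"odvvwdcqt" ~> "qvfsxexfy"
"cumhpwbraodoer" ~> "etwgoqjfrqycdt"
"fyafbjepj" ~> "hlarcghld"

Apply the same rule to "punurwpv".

rxwrpywt

The rule is to take characters alternately from the front and the back (1st, last, 2nd, 2nd-last, ...), then shift every letter 2 places forward in the alphabet (wrapping around).
Applying both steps to "punurwpv": "pvupnwur", then "rxwrpywt".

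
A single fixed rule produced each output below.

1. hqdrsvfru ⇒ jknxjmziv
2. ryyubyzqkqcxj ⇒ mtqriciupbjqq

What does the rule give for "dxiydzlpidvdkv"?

qvrdhavnvcnvpa

What's happening: shift every letter 8 places backward in the alphabet (wrapping around), then move the first 3 characters to the end (rotate left by 3).
So "dxiydzlpidvdkv" becomes "qvrdhavnvcnvpa".
(Check on "hqdrsvfru": → "zivjknxjm" → "jknxjmziv" ✓)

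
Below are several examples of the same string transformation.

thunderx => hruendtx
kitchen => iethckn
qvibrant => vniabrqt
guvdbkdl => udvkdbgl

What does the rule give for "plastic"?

The pattern: take characters alternately from the front and the back (1st, last, 2nd, 2nd-last, ...), then move the first 2 characters to the end (rotate left by 2).
"plastic" → "pcliats" → "liatspc".

liatspc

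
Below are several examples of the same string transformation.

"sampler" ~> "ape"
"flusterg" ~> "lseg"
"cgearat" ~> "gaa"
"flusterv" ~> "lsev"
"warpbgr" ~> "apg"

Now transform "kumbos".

ubs

The pattern: keep every other character starting from the second (positions 2nd, 4th, 6th, ...).
So "kumbos" becomes "ubs".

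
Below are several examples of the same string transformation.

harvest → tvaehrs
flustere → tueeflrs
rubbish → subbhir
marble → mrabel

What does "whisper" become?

swehipr

The rule is to sort the characters into alphabetical order, then move the last 2 characters to the front (rotate right by 2).
Doing the same to "whisper": "swehipr".
(Check on "marble": → "abelmr" → "mrabel" ✓)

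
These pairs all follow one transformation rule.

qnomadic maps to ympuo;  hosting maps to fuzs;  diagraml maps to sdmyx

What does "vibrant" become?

Each output is the input with this applied: shift every letter 12 places forward in the alphabet (wrapping around), then delete the first 3 characters.
Working it through for "vibrant": intermediate "hundmzf", final "dmzf".
(Check on "diagraml": → "pumsdmyx" → "sdmyx" ✓)

dmzf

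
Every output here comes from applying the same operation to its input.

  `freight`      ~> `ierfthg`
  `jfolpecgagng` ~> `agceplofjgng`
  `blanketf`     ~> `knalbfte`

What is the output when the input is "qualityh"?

ilauqhyt

Rule — reverse the string, then move the first 3 characters to the end (rotate left by 3).
"qualityh" → "hytilauq" → "ilauqhyt".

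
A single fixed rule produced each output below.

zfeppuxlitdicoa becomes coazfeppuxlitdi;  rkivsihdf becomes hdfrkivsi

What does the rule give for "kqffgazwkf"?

The rule is to move the last 3 characters to the front (rotate right by 3).
So "kqffgazwkf" becomes "wkfkqffgaz".

wkfkqffgaz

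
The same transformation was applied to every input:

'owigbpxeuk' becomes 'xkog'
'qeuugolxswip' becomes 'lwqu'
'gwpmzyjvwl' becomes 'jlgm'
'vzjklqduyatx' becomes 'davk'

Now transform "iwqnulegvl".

Looking at the pairs, the operation is to keep one character in every 3, starting at position 1 (positions 1st, 4th, 7th, ...), then move the first 2 characters to the end (rotate left by 2).
On "iwqnulegvl": the first step gives "inel", and the second then gives "elin".

elin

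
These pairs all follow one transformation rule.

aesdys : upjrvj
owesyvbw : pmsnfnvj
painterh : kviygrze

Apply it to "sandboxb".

sfosjreu

Looking at the pairs, the operation is to shift every letter 9 places backward in the alphabet (wrapping around), then swap the front and back halves of the string.
On "sandboxb": the first step gives "jreusfos", and the second then gives "sfosjreu".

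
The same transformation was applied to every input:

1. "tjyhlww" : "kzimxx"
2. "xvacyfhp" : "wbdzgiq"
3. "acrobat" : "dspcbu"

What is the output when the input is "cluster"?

Rule — delete the first character, then shift every letter 1 place forward in the alphabet (wrapping around).
Working it through for "cluster": intermediate "luster", final "mvtufs".

mvtufs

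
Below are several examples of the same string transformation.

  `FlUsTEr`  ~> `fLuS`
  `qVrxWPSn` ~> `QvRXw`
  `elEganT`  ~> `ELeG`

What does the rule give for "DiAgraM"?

Rule — flip the case of every letter, then delete the last 3 characters.
"DiAgraM" → "dIaGRAm" → "dIaG".

dIaG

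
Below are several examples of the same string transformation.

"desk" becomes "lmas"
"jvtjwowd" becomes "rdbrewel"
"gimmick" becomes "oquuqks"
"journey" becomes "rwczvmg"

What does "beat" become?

jmib

Rule — shift every letter 8 places forward in the alphabet (wrapping around).
Applying that to "beat" gives "jmib".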